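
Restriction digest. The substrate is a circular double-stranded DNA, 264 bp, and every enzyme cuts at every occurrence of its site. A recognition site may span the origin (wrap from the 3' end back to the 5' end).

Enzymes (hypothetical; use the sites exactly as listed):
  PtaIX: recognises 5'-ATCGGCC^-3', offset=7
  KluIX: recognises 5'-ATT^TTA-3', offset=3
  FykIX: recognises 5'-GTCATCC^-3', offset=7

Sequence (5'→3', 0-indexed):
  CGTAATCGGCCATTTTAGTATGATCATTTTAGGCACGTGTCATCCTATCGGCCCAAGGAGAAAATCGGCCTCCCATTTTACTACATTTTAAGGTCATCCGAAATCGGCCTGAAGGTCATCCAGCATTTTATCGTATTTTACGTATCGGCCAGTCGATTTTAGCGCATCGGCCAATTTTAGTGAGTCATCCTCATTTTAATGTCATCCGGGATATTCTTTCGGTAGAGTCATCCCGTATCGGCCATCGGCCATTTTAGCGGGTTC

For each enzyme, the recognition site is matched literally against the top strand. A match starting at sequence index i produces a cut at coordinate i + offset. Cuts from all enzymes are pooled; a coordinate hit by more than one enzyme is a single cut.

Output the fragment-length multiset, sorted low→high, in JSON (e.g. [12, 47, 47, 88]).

[3,3,4,5,6,7,7,8,8,10,10,10,10,12,12,12,13,14,14,14,17,17,22,26]

Site scan:
  PtaIX ATCGGCC/7: at [4, 46, 63, 102, 143, 165, 236, 243] ⇒ [11, 53, 70, 109, 150, 172, 243, 250]
  KluIX ATTTTA/3: at [11, 25, 74, 84, 124, 134, 155, 173, 192, 250] ⇒ [14, 28, 77, 87, 127, 137, 158, 176, 195, 253]
  FykIX GTCATCC/7: at [38, 92, 114, 183, 200, 226] ⇒ [45, 99, 121, 190, 207, 233]

All cut coordinates (distinct, sorted): [11, 14, 28, 45, 53, 70, 77, 87, 99, 109, 121, 127, 137, 150, 158, 172, 176, 190, 195, 207, 233, 243, 250, 253]

Fragments:
  11→14: 3 bp
  14→28: 14 bp
  28→45: 17 bp
  45→53: 8 bp
  53→70: 17 bp
  70→77: 7 bp
  77→87: 10 bp
  87→99: 12 bp
  99→109: 10 bp
  109→121: 12 bp
  121→127: 6 bp
  127→137: 10 bp
  137→150: 13 bp
  150→158: 8 bp
  158→172: 14 bp
  172→176: 4 bp
  176→190: 14 bp
  190→195: 5 bp
  195→207: 12 bp
  207→233: 26 bp
  233→243: 10 bp
  243→250: 7 bp
  250→253: 3 bp
  253→11 (wrap): 264-253+11 = 22 bp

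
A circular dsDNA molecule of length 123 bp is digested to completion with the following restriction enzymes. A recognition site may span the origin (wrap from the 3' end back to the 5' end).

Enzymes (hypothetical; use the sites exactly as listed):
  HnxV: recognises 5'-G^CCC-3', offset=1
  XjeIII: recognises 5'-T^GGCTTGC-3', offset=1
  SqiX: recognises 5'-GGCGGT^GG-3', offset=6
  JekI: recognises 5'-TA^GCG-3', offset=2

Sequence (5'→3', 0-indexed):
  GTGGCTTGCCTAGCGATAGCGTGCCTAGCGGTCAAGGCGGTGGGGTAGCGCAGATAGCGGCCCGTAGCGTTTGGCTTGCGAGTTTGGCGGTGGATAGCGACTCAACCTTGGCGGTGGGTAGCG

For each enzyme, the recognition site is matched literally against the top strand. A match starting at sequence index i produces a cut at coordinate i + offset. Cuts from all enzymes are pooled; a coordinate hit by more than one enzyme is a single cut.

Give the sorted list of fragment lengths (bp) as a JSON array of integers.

[4,5,5,5,6,6,6,6,9,9,10,14,19,19]

Site scan:
  HnxV (GCCC, off=1): starts [59] → cuts [60]
  XjeIII (TGGCTTGC, off=1): starts [1, 71] → cuts [2, 72]
  SqiX (GGCGGTGG, off=6): starts [35, 85, 109] → cuts [41, 91, 115]
  JekI (TAGCG, off=2): starts [10, 16, 25, 45, 54, 64, 94, 118] → cuts [12, 18, 27, 47, 56, 66, 96, 120]

All cut coordinates (distinct, sorted): [2, 12, 18, 27, 41, 47, 56, 60, 66, 72, 91, 96, 115, 120]

Fragment lengths:
  2→12: 10 bp
  12→18: 6 bp
  18→27: 9 bp
  27→41: 14 bp
  41→47: 6 bp
  47→56: 9 bp
  56→60: 4 bp
  60→66: 6 bp
  66→72: 6 bp
  72→91: 19 bp
  91→96: 5 bp
  96→115: 19 bp
  115→120: 5 bp
  120→2 (wrap): 123-120+2 = 5 bp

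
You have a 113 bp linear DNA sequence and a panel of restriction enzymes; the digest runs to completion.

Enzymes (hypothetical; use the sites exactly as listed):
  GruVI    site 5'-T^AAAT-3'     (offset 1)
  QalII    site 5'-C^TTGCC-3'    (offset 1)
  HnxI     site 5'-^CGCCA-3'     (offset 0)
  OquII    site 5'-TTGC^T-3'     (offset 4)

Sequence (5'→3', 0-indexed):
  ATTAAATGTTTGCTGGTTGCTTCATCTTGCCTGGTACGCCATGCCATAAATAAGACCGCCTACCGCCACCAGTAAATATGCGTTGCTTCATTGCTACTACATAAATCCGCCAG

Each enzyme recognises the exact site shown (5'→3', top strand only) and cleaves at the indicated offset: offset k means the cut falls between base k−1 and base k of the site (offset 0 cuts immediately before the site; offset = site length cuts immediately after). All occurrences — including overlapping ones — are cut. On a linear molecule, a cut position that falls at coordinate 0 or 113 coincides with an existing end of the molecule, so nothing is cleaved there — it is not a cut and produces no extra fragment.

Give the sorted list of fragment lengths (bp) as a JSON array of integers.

[3,5,6,6,7,8,8,10,10,10,11,13,16]

Per-enzyme occurrences:
  GruVI TAAAT/1: at [2, 46, 72, 101] ⇒ [3, 47, 73, 102]
  QalII CTTGCC/1: at [25] ⇒ [26]
  HnxI CGCCA/0: at [36, 63, 107] ⇒ [36, 63, 107]
  OquII TTGCT/4: at [9, 16, 82, 90] ⇒ [13, 20, 86, 94]

Pooled cuts: [3, 13, 20, 26, 36, 47, 63, 73, 86, 94, 102, 107]

Fragment lengths:
  [0,3): 3 bp
  [3,13): 10 bp
  [13,20): 7 bp
  [20,26): 6 bp
  [26,36): 10 bp
  [36,47): 11 bp
  [47,63): 16 bp
  [63,73): 10 bp
  [73,86): 13 bp
  [86,94): 8 bp
  [94,102): 8 bp
  [102,107): 5 bp
  [107,113): 6 bp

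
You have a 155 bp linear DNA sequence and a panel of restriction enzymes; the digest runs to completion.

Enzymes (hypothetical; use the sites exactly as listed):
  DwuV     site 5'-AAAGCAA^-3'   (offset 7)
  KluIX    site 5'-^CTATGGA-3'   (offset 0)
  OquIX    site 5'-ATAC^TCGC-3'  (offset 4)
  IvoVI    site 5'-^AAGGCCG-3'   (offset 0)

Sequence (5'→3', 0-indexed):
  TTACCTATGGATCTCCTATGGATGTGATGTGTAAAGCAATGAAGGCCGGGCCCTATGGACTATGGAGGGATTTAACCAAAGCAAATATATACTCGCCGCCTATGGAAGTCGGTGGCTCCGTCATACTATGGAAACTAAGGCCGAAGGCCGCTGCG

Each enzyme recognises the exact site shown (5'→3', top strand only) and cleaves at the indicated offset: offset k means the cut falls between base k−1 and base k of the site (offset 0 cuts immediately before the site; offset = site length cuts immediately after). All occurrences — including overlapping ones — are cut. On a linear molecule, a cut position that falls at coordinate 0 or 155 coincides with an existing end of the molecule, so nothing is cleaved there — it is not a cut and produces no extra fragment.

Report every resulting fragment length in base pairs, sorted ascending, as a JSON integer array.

Per-enzyme occurrences:
  DwuV (AAAGCAA, off=7): starts [32, 77] → cuts [39, 84]
  KluIX (CTATGGA, off=0): starts [4, 15, 52, 59, 99, 125] → cuts [4, 15, 52, 59, 99, 125]
  OquIX (ATACTCGC, off=4): starts [88] → cuts [92]
  IvoVI (AAGGCCG, off=0): starts [41, 136, 143] → cuts [41, 136, 143]

Pooled cuts: [4, 15, 39, 41, 52, 59, 84, 92, 99, 125, 136, 143]

Fragments:
  [0,4): 4 bp
  [4,15): 11 bp
  [15,39): 24 bp
  [39,41): 2 bp
  [41,52): 11 bp
  [52,59): 7 bp
  [59,84): 25 bp
  [84,92): 8 bp
  [92,99): 7 bp
  [99,125): 26 bp
  [125,136): 11 bp
  [136,143): 7 bp
  [143,155): 12 bp

[2,4,7,7,7,8,11,11,11,12,24,25,26]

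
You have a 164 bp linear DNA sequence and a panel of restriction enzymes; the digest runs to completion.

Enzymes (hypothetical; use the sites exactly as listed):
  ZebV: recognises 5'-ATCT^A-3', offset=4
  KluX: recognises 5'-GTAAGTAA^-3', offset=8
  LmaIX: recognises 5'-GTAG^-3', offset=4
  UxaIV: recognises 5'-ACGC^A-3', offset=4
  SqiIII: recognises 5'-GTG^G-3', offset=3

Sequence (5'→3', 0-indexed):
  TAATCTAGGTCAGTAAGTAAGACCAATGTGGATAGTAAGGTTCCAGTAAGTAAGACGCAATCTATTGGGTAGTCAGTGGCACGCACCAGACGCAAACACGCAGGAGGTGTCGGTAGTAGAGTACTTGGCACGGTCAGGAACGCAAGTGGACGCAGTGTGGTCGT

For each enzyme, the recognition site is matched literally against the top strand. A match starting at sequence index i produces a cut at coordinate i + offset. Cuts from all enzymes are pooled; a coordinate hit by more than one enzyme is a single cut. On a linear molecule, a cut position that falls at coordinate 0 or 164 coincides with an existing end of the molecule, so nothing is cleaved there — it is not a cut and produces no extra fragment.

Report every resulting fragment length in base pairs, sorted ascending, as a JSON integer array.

[3,5,5,5,5,5,6,6,6,6,8,9,9,10,14,15,23,24]

Per-enzyme occurrences:
  ZebV ATCTA/4: at [2, 59] ⇒ [6, 63]
  KluX GTAAGTAA/8: at [12, 45] ⇒ [20, 53]
  LmaIX GTAG/4: at [68, 112, 115] ⇒ [72, 116, 119]
  UxaIV ACGCA/4: at [54, 80, 89, 97, 139, 149] ⇒ [58, 84, 93, 101, 143, 153]
  SqiIII GTGG/3: at [27, 75, 145, 156] ⇒ [30, 78, 148, 159]

All cut coordinates (distinct, sorted): [6, 20, 30, 53, 58, 63, 72, 78, 84, 93, 101, 116, 119, 143, 148, 153, 159]

Fragments:
  [0,6): 6 bp
  [6,20): 14 bp
  [20,30): 10 bp
  [30,53): 23 bp
  [53,58): 5 bp
  [58,63): 5 bp
  [63,72): 9 bp
  [72,78): 6 bp
  [78,84): 6 bp
  [84,93): 9 bp
  [93,101): 8 bp
  [101,116): 15 bp
  [116,119): 3 bp
  [119,143): 24 bp
  [143,148): 5 bp
  [148,153): 5 bp
  [153,159): 6 bp
  [159,164): 5 bp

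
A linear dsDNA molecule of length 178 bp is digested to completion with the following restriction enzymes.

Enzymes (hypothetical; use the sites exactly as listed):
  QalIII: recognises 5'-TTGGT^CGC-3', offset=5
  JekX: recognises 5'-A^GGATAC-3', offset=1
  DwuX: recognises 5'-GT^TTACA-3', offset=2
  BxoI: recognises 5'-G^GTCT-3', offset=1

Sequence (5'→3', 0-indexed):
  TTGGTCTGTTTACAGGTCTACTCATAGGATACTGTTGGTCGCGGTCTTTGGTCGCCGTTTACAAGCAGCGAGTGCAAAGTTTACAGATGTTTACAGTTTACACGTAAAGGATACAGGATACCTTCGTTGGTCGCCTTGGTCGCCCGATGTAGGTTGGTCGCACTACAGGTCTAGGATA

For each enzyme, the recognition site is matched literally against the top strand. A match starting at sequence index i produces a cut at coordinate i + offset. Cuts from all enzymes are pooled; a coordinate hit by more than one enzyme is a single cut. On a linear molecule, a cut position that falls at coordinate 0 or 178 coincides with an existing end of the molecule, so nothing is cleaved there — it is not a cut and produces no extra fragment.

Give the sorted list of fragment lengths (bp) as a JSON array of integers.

[3,4,6,6,6,7,7,9,9,10,10,10,11,11,13,16,18,22]

Scan for sites:
  QalIII (TTGGTCGC, off=5): starts [34, 47, 126, 135, 153] → cuts [39, 52, 131, 140, 158]
  JekX (AGGATAC, off=1): starts [25, 107, 114] → cuts [26, 108, 115]
  DwuX (GTTTACA, off=2): starts [7, 56, 78, 88, 95] → cuts [9, 58, 80, 90, 97]
  BxoI (GGTCT, off=1): starts [2, 14, 42, 167] → cuts [3, 15, 43, 168]

All cut coordinates (distinct, sorted): [3, 9, 15, 26, 39, 43, 52, 58, 80, 90, 97, 108, 115, 131, 140, 158, 168]

Fragments:
  [0,3): 3 bp
  [3,9): 6 bp
  [9,15): 6 bp
  [15,26): 11 bp
  [26,39): 13 bp
  [39,43): 4 bp
  [43,52): 9 bp
  [52,58): 6 bp
  [58,80): 22 bp
  [80,90): 10 bp
  [90,97): 7 bp
  [97,108): 11 bp
  [108,115): 7 bp
  [115,131): 16 bp
  [131,140): 9 bp
  [140,158): 18 bp
  [158,168): 10 bp
  [168,178): 10 bp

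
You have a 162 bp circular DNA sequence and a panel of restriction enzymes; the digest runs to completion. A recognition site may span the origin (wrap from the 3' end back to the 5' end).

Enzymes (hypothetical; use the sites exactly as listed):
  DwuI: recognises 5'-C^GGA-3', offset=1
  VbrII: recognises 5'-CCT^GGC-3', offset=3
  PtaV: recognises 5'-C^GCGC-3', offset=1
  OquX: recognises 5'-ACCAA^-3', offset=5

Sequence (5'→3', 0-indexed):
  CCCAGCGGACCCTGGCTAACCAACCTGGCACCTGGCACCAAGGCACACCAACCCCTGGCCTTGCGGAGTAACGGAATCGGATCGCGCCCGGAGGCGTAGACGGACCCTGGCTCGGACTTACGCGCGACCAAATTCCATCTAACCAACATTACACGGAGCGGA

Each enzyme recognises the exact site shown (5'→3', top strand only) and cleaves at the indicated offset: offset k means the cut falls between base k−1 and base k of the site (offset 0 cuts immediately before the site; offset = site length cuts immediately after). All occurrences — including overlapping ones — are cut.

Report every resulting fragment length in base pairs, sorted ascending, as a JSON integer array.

Scan for sites:
  DwuI CGGA/1: at [5, 63, 71, 77, 88, 100, 112, 153, 158] ⇒ [6, 64, 72, 78, 89, 101, 113, 154, 159]
  VbrII CCTGGC/3: at [10, 23, 30, 53, 105] ⇒ [13, 26, 33, 56, 108]
  PtaV CGCGC/1: at [82, 120] ⇒ [83, 121]
  OquX ACCAA/5: at [18, 36, 46, 126, 141] ⇒ [23, 41, 51, 131, 146]

Pooled cuts: [6, 13, 23, 26, 33, 41, 51, 56, 64, 72, 78, 83, 89, 101, 108, 113, 121, 131, 146, 154, 159]

Fragment lengths:
  6→13: 7 bp
  13→23: 10 bp
  23→26: 3 bp
  26→33: 7 bp
  33→41: 8 bp
  41→51: 10 bp
  51→56: 5 bp
  56→64: 8 bp
  64→72: 8 bp
  72→78: 6 bp
  78→83: 5 bp
  83→89: 6 bp
  89→101: 12 bp
  101→108: 7 bp
  108→113: 5 bp
  113→121: 8 bp
  121→131: 10 bp
  131→146: 15 bp
  146→154: 8 bp
  154→159: 5 bp
  159→6 (wrap): 162-159+6 = 9 bp

[3,5,5,5,5,6,6,7,7,7,8,8,8,8,8,9,10,10,10,12,15]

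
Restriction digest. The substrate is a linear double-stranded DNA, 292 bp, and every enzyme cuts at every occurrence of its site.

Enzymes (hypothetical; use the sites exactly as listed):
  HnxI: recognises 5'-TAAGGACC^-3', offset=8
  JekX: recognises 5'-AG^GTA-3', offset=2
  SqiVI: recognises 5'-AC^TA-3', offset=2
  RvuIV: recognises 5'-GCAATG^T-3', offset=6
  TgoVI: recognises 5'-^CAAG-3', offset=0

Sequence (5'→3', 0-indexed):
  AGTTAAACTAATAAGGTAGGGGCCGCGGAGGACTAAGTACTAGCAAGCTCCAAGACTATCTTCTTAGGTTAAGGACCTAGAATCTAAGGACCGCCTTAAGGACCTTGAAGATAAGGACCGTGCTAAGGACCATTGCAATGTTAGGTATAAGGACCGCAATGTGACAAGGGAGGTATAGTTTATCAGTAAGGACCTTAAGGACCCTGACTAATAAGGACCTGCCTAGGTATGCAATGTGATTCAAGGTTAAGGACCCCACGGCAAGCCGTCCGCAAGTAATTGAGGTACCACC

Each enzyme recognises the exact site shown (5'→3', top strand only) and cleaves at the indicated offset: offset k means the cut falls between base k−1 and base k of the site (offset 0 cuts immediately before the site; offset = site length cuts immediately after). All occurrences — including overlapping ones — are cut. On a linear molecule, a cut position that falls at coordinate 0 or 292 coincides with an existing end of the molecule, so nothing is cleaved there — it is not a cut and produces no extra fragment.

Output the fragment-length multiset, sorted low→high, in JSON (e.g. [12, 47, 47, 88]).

[3,3,4,5,5,6,6,6,7,7,7,7,8,8,8,9,9,10,11,11,11,12,12,12,14,15,15,18,21,22]

Site scan:
  HnxI TAAGGACC/8: at [69, 84, 96, 111, 123, 147, 186, 195, 211, 247] ⇒ [77, 92, 104, 119, 131, 155, 194, 203, 219, 255]
  JekX AGGTA/2: at [13, 142, 170, 224, 282] ⇒ [15, 144, 172, 226, 284]
  SqiVI ACTA/2: at [6, 31, 38, 54, 206] ⇒ [8, 33, 40, 56, 208]
  RvuIV GCAATGT/6: at [134, 155, 230] ⇒ [140, 161, 236]
  TgoVI CAAG/0: at [43, 50, 164, 241, 261, 272] ⇒ [43, 50, 164, 241, 261, 272]

All cut coordinates (distinct, sorted): [8, 15, 33, 40, 43, 50, 56, 77, 92, 104, 119, 131, 140, 144, 155, 161, 164, 172, 194, 203, 208, 219, 226, 236, 241, 255, 261, 272, 284]

Fragments:
  [0,8): 8 bp
  [8,15): 7 bp
  [15,33): 18 bp
  [33,40): 7 bp
  [40,43): 3 bp
  [43,50): 7 bp
  [50,56): 6 bp
  [56,77): 21 bp
  [77,92): 15 bp
  [92,104): 12 bp
  [104,119): 15 bp
  [119,131): 12 bp
  [131,140): 9 bp
  [140,144): 4 bp
  [144,155): 11 bp
  [155,161): 6 bp
  [161,164): 3 bp
  [164,172): 8 bp
  [172,194): 22 bp
  [194,203): 9 bp
  [203,208): 5 bp
  [208,219): 11 bp
  [219,226): 7 bp
  [226,236): 10 bp
  [236,241): 5 bp
  [241,255): 14 bp
  [255,261): 6 bp
  [261,272): 11 bp
  [272,284): 12 bp
  [284,292): 8 bp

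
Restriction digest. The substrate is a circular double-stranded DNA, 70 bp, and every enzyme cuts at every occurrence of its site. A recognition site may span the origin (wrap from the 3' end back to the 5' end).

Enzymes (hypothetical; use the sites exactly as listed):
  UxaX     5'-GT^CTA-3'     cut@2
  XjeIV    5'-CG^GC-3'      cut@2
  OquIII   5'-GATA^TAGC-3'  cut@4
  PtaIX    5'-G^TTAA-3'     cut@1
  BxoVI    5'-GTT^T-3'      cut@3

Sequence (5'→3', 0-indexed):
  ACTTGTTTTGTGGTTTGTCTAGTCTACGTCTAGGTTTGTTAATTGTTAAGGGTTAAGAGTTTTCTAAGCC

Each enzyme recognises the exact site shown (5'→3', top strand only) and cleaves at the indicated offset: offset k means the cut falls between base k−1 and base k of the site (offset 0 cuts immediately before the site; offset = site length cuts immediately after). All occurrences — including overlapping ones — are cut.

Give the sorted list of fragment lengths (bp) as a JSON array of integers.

[2,3,5,6,7,7,7,8,9,16]

Site scan:
  UxaX GTCTA/2: at [16, 21, 27] ⇒ [18, 23, 29]
  XjeIV (CGGC, off=2): no sites
  OquIII (GATATAGC, off=4): no sites
  PtaIX GTTAA/1: at [37, 44, 51] ⇒ [38, 45, 52]
  BxoVI GTTT/3: at [4, 12, 33, 58] ⇒ [7, 15, 36, 61]

All cut coordinates (distinct, sorted): [7, 15, 18, 23, 29, 36, 38, 45, 52, 61]

Fragments:
  7→15: 8 bp
  15→18: 3 bp
  18→23: 5 bp
  23→29: 6 bp
  29→36: 7 bp
  36→38: 2 bp
  38→45: 7 bp
  45→52: 7 bp
  52→61: 9 bp
  61→7 (wrap): 70-61+7 = 16 bp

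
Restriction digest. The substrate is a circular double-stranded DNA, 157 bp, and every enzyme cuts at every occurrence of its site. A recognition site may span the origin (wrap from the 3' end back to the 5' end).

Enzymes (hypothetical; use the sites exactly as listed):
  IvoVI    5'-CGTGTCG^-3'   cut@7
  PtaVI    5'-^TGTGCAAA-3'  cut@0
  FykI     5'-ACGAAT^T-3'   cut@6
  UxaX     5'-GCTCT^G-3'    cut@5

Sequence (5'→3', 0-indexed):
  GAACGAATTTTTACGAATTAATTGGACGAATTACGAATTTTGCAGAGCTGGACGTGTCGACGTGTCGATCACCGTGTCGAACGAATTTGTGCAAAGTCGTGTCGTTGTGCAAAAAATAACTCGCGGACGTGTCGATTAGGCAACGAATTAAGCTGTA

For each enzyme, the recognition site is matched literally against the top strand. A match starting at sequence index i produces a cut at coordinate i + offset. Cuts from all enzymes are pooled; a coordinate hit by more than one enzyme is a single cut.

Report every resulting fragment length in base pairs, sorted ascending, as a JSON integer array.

[1,1,7,7,8,10,12,13,14,17,17,21,29]

Per-enzyme occurrences:
  IvoVI (CGTGTCG, off=7): starts [52, 60, 72, 97, 127] → cuts [59, 67, 79, 104, 134]
  PtaVI (TGTGCAAA, off=0): starts [87, 105] → cuts [87, 105]
  FykI (ACGAATT, off=6): starts [2, 12, 25, 32, 80, 142] → cuts [8, 18, 31, 38, 86, 148]
  UxaX (GCTCTG, off=5): no sites

Pooled cuts: [8, 18, 31, 38, 59, 67, 79, 86, 87, 104, 105, 134, 148]

Fragments:
  8→18: 10 bp
  18→31: 13 bp
  31→38: 7 bp
  38→59: 21 bp
  59→67: 8 bp
  67→79: 12 bp
  79→86: 7 bp
  86→87: 1 bp
  87→104: 17 bp
  104→105: 1 bp
  105→134: 29 bp
  134→148: 14 bp
  148→8 (wrap): 157-148+8 = 17 bp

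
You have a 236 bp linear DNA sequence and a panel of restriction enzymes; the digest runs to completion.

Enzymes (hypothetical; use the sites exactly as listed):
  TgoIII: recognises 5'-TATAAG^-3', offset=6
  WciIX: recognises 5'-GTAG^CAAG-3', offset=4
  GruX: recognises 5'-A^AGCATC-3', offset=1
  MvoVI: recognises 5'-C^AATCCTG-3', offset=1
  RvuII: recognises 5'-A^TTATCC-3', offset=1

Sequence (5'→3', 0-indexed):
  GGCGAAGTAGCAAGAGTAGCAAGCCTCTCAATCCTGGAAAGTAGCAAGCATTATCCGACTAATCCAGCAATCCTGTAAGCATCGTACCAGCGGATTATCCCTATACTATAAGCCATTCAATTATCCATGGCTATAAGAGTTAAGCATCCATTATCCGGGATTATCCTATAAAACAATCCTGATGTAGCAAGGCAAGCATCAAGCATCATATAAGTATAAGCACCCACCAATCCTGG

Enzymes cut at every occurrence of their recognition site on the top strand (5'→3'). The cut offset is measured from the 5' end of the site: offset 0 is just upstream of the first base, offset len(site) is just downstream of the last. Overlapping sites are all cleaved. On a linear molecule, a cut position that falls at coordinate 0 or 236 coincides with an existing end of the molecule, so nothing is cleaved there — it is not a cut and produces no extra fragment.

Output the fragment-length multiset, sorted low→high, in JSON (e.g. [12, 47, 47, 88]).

[5,6,6,7,7,8,8,8,8,9,9,10,10,10,13,13,14,15,17,17,18,18]

Per-enzyme occurrences:
  TgoIII (TATAAG, off=6): starts [106, 131, 208, 214] → cuts [112, 137, 214, 220]
  WciIX (GTAGCAAG, off=4): starts [6, 15, 40, 183] → cuts [10, 19, 44, 187]
  GruX (AAGCATC, off=1): starts [76, 141, 193, 200] → cuts [77, 142, 194, 201]
  MvoVI (CAATCCTG, off=1): starts [28, 67, 173, 227] → cuts [29, 68, 174, 228]
  RvuII (ATTATCC, off=1): starts [49, 93, 119, 149, 159] → cuts [50, 94, 120, 150, 160]

All cut coordinates (distinct, sorted): [10, 19, 29, 44, 50, 68, 77, 94, 112, 120, 137, 142, 150, 160, 174, 187, 194, 201, 214, 220, 228]

Fragments:
  [0,10): 10 bp
  [10,19): 9 bp
  [19,29): 10 bp
  [29,44): 15 bp
  [44,50): 6 bp
  [50,68): 18 bp
  [68,77): 9 bp
  [77,94): 17 bp
  [94,112): 18 bp
  [112,120): 8 bp
  [120,137): 17 bp
  [137,142): 5 bp
  [142,150): 8 bp
  [150,160): 10 bp
  [160,174): 14 bp
  [174,187): 13 bp
  [187,194): 7 bp
  [194,201): 7 bp
  [201,214): 13 bp
  [214,220): 6 bp
  [220,228): 8 bp
  [228,236): 8 bp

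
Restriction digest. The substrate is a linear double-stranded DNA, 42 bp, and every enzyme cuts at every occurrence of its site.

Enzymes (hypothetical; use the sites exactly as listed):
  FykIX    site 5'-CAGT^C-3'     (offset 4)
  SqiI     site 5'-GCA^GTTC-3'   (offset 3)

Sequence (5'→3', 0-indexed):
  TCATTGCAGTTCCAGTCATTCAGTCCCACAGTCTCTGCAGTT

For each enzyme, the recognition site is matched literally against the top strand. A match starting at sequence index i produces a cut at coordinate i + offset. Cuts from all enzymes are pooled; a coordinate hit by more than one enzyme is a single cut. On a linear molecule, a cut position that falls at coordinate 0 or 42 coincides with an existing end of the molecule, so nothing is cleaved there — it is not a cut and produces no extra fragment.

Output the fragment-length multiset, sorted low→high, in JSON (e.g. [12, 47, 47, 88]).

[8,8,8,8,10]

Site scan:
  FykIX (CAGTC, off=4): starts [12, 20, 28] → cuts [16, 24, 32]
  SqiI (GCAGTTC, off=3): starts [5] → cuts [8]

All cut coordinates (distinct, sorted): [8, 16, 24, 32]

Fragments:
  [0,8): 8 bp
  [8,16): 8 bp
  [16,24): 8 bp
  [24,32): 8 bp
  [32,42): 10 bp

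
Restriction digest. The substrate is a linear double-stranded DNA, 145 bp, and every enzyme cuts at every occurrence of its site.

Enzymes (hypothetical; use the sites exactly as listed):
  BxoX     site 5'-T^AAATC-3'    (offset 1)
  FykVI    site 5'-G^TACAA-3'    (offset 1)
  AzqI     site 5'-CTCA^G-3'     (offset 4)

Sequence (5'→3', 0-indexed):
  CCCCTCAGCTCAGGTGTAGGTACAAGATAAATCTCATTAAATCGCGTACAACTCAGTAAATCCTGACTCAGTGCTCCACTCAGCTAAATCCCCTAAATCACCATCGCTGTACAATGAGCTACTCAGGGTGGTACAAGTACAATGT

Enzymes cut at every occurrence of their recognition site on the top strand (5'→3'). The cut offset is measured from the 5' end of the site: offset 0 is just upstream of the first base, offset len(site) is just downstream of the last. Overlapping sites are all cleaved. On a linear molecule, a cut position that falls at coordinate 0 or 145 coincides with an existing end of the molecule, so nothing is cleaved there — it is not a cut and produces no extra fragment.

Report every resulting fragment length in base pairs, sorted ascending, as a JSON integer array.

[2,3,5,6,6,7,8,8,8,8,9,9,10,12,13,15,16]

Per-enzyme occurrences:
  BxoX (TAAATC, off=1): starts [27, 37, 56, 84, 93] → cuts [28, 38, 57, 85, 94]
  FykVI (GTACAA, off=1): starts [19, 45, 108, 130, 136] → cuts [20, 46, 109, 131, 137]
  AzqI (CTCAG, off=4): starts [3, 8, 51, 66, 78, 121] → cuts [7, 12, 55, 70, 82, 125]

Pooled cuts: [7, 12, 20, 28, 38, 46, 55, 57, 70, 82, 85, 94, 109, 125, 131, 137]

Fragments:
  [0,7): 7 bp
  [7,12): 5 bp
  [12,20): 8 bp
  [20,28): 8 bp
  [28,38): 10 bp
  [38,46): 8 bp
  [46,55): 9 bp
  [55,57): 2 bp
  [57,70): 13 bp
  [70,82): 12 bp
  [82,85): 3 bp
  [85,94): 9 bp
  [94,109): 15 bp
  [109,125): 16 bp
  [125,131): 6 bp
  [131,137): 6 bp
  [137,145): 8 bp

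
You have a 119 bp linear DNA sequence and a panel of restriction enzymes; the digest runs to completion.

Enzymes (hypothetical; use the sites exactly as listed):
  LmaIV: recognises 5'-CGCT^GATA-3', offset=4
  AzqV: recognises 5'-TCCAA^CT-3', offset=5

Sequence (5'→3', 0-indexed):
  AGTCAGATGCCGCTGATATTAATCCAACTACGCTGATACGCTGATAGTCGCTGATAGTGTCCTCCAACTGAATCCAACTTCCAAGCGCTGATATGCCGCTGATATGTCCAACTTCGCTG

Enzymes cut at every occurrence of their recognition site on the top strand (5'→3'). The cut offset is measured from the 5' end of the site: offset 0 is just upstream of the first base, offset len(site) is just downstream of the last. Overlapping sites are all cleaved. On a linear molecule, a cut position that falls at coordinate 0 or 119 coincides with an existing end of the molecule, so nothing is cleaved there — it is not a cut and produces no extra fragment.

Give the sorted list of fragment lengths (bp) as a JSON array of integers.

[7,8,8,10,10,11,11,12,13,14,15]

Per-enzyme occurrences:
  LmaIV CGCTGATA/4: at [10, 30, 38, 48, 85, 96] ⇒ [14, 34, 42, 52, 89, 100]
  AzqV TCCAACT/5: at [22, 62, 72, 106] ⇒ [27, 67, 77, 111]

Pooled cuts: [14, 27, 34, 42, 52, 67, 77, 89, 100, 111]

Fragments:
  [0,14): 14 bp
  [14,27): 13 bp
  [27,34): 7 bp
  [34,42): 8 bp
  [42,52): 10 bp
  [52,67): 15 bp
  [67,77): 10 bp
  [77,89): 12 bp
  [89,100): 11 bp
  [100,111): 11 bp
  [111,119): 8 bp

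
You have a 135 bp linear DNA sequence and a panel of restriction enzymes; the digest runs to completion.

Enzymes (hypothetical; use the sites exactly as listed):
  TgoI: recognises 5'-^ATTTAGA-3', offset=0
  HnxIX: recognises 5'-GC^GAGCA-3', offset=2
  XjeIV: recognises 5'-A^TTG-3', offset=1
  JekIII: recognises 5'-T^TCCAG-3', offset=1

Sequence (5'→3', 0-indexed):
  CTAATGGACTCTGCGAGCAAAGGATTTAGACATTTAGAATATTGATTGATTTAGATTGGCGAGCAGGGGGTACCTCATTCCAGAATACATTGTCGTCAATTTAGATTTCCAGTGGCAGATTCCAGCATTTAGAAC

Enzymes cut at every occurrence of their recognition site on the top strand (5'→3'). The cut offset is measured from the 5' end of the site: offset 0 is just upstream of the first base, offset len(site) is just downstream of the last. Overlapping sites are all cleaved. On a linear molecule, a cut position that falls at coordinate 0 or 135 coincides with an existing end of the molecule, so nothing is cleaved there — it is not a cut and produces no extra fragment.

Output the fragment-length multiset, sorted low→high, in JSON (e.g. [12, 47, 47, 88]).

Per-enzyme occurrences:
  TgoI (ATTTAGA, off=0): starts [23, 31, 48, 98, 126] → cuts [23, 31, 48, 98, 126]
  HnxIX (GCGAGCA, off=2): starts [12, 58] → cuts [14, 60]
  XjeIV (ATTG, off=1): starts [40, 44, 54, 88] → cuts [41, 45, 55, 89]
  JekIII (TTCCAG, off=1): starts [77, 106, 119] → cuts [78, 107, 120]

Pooled cuts: [14, 23, 31, 41, 45, 48, 55, 60, 78, 89, 98, 107, 120, 126]

Fragments:
  [0,14): 14 bp
  [14,23): 9 bp
  [23,31): 8 bp
  [31,41): 10 bp
  [41,45): 4 bp
  [45,48): 3 bp
  [48,55): 7 bp
  [55,60): 5 bp
  [60,78): 18 bp
  [78,89): 11 bp
  [89,98): 9 bp
  [98,107): 9 bp
  [107,120): 13 bp
  [120,126): 6 bp
  [126,135): 9 bp

[3,4,5,6,7,8,9,9,9,9,10,11,13,14,18]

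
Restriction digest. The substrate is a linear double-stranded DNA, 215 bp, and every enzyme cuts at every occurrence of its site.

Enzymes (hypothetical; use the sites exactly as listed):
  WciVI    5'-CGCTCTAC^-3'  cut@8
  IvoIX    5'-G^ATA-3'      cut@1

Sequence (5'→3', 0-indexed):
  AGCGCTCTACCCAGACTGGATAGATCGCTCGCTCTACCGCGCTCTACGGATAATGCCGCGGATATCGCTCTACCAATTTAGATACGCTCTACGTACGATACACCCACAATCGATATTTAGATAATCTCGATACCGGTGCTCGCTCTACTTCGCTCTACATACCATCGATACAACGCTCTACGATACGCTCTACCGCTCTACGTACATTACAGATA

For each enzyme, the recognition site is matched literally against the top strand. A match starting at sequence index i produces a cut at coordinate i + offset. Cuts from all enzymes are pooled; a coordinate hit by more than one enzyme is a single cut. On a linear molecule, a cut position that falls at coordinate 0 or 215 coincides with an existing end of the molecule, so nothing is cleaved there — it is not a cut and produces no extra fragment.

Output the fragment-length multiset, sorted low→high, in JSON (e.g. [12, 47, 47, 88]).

Site scan:
  WciVI CGCTCTAC/8: at [2, 29, 39, 65, 84, 140, 150, 173, 185, 193] ⇒ [10, 37, 47, 73, 92, 148, 158, 181, 193, 201]
  IvoIX GATA/1: at [18, 48, 60, 80, 96, 111, 119, 128, 166, 181, 211] ⇒ [19, 49, 61, 81, 97, 112, 120, 129, 167, 182, 212]

Pooled cuts: [10, 19, 37, 47, 49, 61, 73, 81, 92, 97, 112, 120, 129, 148, 158, 167, 181, 182, 193, 201, 212]

Fragment lengths:
  [0,10): 10 bp
  [10,19): 9 bp
  [19,37): 18 bp
  [37,47): 10 bp
  [47,49): 2 bp
  [49,61): 12 bp
  [61,73): 12 bp
  [73,81): 8 bp
  [81,92): 11 bp
  [92,97): 5 bp
  [97,112): 15 bp
  [112,120): 8 bp
  [120,129): 9 bp
  [129,148): 19 bp
  [148,158): 10 bp
  [158,167): 9 bp
  [167,181): 14 bp
  [181,182): 1 bp
  [182,193): 11 bp
  [193,201): 8 bp
  [201,212): 11 bp
  [212,215): 3 bp

[1,2,3,5,8,8,8,9,9,9,10,10,10,11,11,11,12,12,14,15,18,19]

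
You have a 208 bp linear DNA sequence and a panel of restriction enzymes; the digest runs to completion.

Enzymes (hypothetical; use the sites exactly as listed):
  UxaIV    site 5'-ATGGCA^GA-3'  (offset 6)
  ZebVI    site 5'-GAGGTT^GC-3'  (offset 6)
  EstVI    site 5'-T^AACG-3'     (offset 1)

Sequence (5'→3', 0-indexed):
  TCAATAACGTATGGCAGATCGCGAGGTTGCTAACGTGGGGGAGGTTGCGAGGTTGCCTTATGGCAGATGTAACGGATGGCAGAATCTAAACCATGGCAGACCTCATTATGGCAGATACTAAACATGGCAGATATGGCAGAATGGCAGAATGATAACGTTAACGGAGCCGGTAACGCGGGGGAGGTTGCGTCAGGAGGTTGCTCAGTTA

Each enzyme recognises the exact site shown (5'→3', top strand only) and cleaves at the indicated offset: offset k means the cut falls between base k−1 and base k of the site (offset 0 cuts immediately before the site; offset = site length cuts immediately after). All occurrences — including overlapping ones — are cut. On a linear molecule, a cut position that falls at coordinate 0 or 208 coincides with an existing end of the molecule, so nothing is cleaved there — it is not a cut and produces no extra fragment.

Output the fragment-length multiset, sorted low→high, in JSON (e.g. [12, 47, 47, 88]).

Scan for sites:
  UxaIV (ATGGCAGA, off=6): starts [10, 59, 75, 92, 107, 123, 132, 140] → cuts [16, 65, 81, 98, 113, 129, 138, 146]
  ZebVI (GAGGTTGC, off=6): starts [22, 40, 48, 180, 193] → cuts [28, 46, 54, 186, 199]
  EstVI (TAACG, off=1): starts [4, 30, 69, 152, 158, 170] → cuts [5, 31, 70, 153, 159, 171]

Pooled cuts: [5, 16, 28, 31, 46, 54, 65, 70, 81, 98, 113, 129, 138, 146, 153, 159, 171, 186, 199]

Fragment lengths:
  [0,5): 5 bp
  [5,16): 11 bp
  [16,28): 12 bp
  [28,31): 3 bp
  [31,46): 15 bp
  [46,54): 8 bp
  [54,65): 11 bp
  [65,70): 5 bp
  [70,81): 11 bp
  [81,98): 17 bp
  [98,113): 15 bp
  [113,129): 16 bp
  [129,138): 9 bp
  [138,146): 8 bp
  [146,153): 7 bp
  [153,159): 6 bp
  [159,171): 12 bp
  [171,186): 15 bp
  [186,199): 13 bp
  [199,208): 9 bp

[3,5,5,6,7,8,8,9,9,11,11,11,12,12,13,15,15,15,16,17]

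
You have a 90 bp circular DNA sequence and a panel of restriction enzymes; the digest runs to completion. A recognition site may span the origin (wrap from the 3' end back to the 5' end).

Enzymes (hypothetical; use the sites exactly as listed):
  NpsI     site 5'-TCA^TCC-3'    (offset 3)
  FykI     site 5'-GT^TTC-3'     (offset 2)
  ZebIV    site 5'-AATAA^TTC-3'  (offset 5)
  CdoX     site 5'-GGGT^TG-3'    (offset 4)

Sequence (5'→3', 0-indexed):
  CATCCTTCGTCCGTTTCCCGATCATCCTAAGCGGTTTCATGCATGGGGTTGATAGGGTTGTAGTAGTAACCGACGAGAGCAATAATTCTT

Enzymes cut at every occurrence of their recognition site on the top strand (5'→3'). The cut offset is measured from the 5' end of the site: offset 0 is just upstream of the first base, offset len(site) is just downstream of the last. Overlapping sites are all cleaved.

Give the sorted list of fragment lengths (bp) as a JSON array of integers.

Scan for sites:
  NpsI (TCATCC, off=3): starts [21, 89] → cuts [2, 24]
  FykI (GTTTC, off=2): starts [12, 33] → cuts [14, 35]
  ZebIV (AATAATTC, off=5): starts [80] → cuts [85]
  CdoX (GGGTTG, off=4): starts [45, 54] → cuts [49, 58]

Pooled cuts: [2, 14, 24, 35, 49, 58, 85]

Fragment lengths:
  2→14: 12 bp
  14→24: 10 bp
  24→35: 11 bp
  35→49: 14 bp
  49→58: 9 bp
  58→85: 27 bp
  85→2 (wrap): 90-85+2 = 7 bp

[7,9,10,11,12,14,27]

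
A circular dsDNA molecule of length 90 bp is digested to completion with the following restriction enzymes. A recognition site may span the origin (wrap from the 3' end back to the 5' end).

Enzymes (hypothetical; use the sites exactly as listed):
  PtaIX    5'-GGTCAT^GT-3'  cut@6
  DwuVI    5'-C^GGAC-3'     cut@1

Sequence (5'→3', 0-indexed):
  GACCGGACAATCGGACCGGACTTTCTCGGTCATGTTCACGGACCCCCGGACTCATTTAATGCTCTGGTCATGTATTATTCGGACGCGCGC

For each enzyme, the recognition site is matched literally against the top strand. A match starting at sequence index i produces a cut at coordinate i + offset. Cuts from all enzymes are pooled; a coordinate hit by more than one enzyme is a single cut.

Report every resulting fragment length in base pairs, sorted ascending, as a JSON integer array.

Per-enzyme occurrences:
  PtaIX GGTCATGT/6: at [27, 65] ⇒ [33, 71]
  DwuVI CGGAC/1: at [3, 11, 16, 38, 46, 79] ⇒ [4, 12, 17, 39, 47, 80]

All cut coordinates (distinct, sorted): [4, 12, 17, 33, 39, 47, 71, 80]

Fragments:
  4→12: 8 bp
  12→17: 5 bp
  17→33: 16 bp
  33→39: 6 bp
  39→47: 8 bp
  47→71: 24 bp
  71→80: 9 bp
  80→4 (wrap): 90-80+4 = 14 bp

[5,6,8,8,9,14,16,24]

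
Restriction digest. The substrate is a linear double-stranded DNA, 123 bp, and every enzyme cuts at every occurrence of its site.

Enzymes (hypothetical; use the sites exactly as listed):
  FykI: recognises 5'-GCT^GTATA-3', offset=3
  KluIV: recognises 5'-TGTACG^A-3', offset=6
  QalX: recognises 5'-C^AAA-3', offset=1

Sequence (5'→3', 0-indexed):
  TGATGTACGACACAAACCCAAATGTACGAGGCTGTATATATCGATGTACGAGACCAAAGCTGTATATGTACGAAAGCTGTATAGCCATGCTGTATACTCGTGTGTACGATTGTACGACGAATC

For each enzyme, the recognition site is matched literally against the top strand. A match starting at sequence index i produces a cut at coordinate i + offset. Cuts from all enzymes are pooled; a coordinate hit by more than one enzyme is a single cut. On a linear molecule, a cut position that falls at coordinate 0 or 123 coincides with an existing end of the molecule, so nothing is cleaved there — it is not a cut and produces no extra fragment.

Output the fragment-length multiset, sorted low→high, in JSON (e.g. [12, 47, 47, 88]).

[4,5,5,6,6,6,7,8,9,9,11,13,17,17]

Site scan:
  FykI (GCTGTATA, off=3): starts [30, 58, 75, 88] → cuts [33, 61, 78, 91]
  KluIV (TGTACGA, off=6): starts [3, 22, 44, 66, 102, 110] → cuts [9, 28, 50, 72, 108, 116]
  QalX (CAAA, off=1): starts [12, 18, 54] → cuts [13, 19, 55]

All cut coordinates (distinct, sorted): [9, 13, 19, 28, 33, 50, 55, 61, 72, 78, 91, 108, 116]

Fragments:
  [0,9): 9 bp
  [9,13): 4 bp
  [13,19): 6 bp
  [19,28): 9 bp
  [28,33): 5 bp
  [33,50): 17 bp
  [50,55): 5 bp
  [55,61): 6 bp
  [61,72): 11 bp
  [72,78): 6 bp
  [78,91): 13 bp
  [91,108): 17 bp
  [108,116): 8 bp
  [116,123): 7 bp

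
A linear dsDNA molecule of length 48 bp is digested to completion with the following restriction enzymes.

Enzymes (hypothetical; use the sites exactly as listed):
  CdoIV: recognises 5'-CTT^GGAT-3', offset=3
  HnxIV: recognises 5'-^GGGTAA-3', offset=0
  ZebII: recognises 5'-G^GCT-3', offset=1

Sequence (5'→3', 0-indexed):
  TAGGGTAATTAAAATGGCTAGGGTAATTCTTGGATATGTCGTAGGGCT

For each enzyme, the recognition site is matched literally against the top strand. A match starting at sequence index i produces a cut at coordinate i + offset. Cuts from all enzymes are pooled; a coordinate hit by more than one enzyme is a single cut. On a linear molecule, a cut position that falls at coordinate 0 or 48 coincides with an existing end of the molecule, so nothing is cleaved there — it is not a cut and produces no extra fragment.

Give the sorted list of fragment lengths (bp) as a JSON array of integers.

Per-enzyme occurrences:
  CdoIV CTTGGAT/3: at [28] ⇒ [31]
  HnxIV GGGTAA/0: at [2, 20] ⇒ [2, 20]
  ZebII GGCT/1: at [15, 44] ⇒ [16, 45]

All cut coordinates (distinct, sorted): [2, 16, 20, 31, 45]

Fragments:
  [0,2): 2 bp
  [2,16): 14 bp
  [16,20): 4 bp
  [20,31): 11 bp
  [31,45): 14 bp
  [45,48): 3 bp

[2,3,4,11,14,14]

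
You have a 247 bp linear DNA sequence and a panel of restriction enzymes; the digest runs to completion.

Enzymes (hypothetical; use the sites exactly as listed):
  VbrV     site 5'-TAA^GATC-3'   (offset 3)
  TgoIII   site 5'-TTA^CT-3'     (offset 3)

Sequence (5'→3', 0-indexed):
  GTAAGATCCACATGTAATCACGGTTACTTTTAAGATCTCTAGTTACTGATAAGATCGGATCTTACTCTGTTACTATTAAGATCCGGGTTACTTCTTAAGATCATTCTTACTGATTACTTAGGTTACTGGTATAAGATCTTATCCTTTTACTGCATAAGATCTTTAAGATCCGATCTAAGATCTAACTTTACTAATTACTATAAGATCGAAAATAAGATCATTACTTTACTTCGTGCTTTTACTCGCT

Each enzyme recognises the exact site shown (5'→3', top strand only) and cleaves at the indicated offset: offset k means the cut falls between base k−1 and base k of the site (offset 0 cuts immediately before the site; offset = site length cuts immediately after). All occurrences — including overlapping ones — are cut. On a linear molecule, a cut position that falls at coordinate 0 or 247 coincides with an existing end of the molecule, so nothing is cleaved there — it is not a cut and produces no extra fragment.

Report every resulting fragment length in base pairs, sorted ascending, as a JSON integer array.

Scan for sites:
  VbrV (TAAGATC, off=3): starts [1, 30, 49, 76, 95, 131, 154, 163, 175, 200, 212] → cuts [4, 33, 52, 79, 98, 134, 157, 166, 178, 203, 215]
  TgoIII (TTACT, off=3): starts [23, 42, 61, 69, 87, 106, 113, 122, 146, 187, 194, 220, 225, 238] → cuts [26, 45, 64, 72, 90, 109, 116, 125, 149, 190, 197, 223, 228, 241]

All cut coordinates (distinct, sorted): [4, 26, 33, 45, 52, 64, 72, 79, 90, 98, 109, 116, 125, 134, 149, 157, 166, 178, 190, 197, 203, 215, 223, 228, 241]

Fragment lengths:
  [0,4): 4 bp
  [4,26): 22 bp
  [26,33): 7 bp
  [33,45): 12 bp
  [45,52): 7 bp
  [52,64): 12 bp
  [64,72): 8 bp
  [72,79): 7 bp
  [79,90): 11 bp
  [90,98): 8 bp
  [98,109): 11 bp
  [109,116): 7 bp
  [116,125): 9 bp
  [125,134): 9 bp
  [134,149): 15 bp
  [149,157): 8 bp
  [157,166): 9 bp
  [166,178): 12 bp
  [178,190): 12 bp
  [190,197): 7 bp
  [197,203): 6 bp
  [203,215): 12 bp
  [215,223): 8 bp
  [223,228): 5 bp
  [228,241): 13 bp
  [241,247): 6 bp

[4,5,6,6,7,7,7,7,7,8,8,8,8,9,9,9,11,11,12,12,12,12,12,13,15,22]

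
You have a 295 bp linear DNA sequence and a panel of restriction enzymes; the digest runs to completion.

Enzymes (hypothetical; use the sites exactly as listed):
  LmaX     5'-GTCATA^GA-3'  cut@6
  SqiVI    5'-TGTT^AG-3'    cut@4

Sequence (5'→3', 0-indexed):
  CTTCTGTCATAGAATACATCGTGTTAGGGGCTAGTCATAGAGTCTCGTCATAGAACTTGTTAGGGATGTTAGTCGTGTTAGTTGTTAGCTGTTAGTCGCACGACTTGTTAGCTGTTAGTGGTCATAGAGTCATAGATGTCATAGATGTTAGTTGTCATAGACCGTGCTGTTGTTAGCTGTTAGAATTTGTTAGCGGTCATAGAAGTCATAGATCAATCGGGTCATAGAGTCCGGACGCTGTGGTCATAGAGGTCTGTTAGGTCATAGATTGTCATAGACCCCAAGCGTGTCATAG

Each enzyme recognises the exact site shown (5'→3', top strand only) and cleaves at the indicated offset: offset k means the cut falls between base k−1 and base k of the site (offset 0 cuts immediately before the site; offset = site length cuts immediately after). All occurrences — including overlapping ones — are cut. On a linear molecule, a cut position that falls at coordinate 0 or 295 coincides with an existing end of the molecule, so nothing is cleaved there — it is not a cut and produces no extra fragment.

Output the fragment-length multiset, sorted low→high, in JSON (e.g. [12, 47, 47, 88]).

Scan for sites:
  LmaX GTCATAGA/6: at [5, 33, 46, 120, 128, 137, 153, 195, 204, 220, 242, 260, 270] ⇒ [11, 39, 52, 126, 134, 143, 159, 201, 210, 226, 248, 266, 276]
  SqiVI TGTTAG/4: at [21, 57, 66, 75, 82, 89, 105, 112, 145, 170, 177, 187, 254] ⇒ [25, 61, 70, 79, 86, 93, 109, 116, 149, 174, 181, 191, 258]

All cut coordinates (distinct, sorted): [11, 25, 39, 52, 61, 70, 79, 86, 93, 109, 116, 126, 134, 143, 149, 159, 174, 181, 191, 201, 210, 226, 248, 258, 266, 276]

Fragments:
  [0,11): 11 bp
  [11,25): 14 bp
  [25,39): 14 bp
  [39,52): 13 bp
  [52,61): 9 bp
  [61,70): 9 bp
  [70,79): 9 bp
  [79,86): 7 bp
  [86,93): 7 bp
  [93,109): 16 bp
  [109,116): 7 bp
  [116,126): 10 bp
  [126,134): 8 bp
  [134,143): 9 bp
  [143,149): 6 bp
  [149,159): 10 bp
  [159,174): 15 bp
  [174,181): 7 bp
  [181,191): 10 bp
  [191,201): 10 bp
  [201,210): 9 bp
  [210,226): 16 bp
  [226,248): 22 bp
  [248,258): 10 bp
  [258,266): 8 bp
  [266,276): 10 bp
  [276,295): 19 bp

[6,7,7,7,7,8,8,9,9,9,9,9,10,10,10,10,10,10,11,13,14,14,15,16,16,19,22]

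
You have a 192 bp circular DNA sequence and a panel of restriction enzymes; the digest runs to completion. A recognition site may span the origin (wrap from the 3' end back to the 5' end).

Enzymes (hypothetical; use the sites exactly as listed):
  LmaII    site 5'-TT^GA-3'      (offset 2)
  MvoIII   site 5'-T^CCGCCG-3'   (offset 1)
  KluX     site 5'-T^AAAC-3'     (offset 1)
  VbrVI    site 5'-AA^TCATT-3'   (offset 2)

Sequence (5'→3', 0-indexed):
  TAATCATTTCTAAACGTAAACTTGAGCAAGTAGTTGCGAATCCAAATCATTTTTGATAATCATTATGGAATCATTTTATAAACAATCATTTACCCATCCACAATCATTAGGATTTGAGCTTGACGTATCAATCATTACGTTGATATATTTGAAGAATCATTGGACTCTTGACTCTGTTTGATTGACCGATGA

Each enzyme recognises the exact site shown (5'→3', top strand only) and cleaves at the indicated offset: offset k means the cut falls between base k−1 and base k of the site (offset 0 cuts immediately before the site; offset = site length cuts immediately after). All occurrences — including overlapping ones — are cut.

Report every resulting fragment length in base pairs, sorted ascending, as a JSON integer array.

[4,5,6,6,6,6,6,8,8,9,9,10,10,10,11,12,12,13,18,23]

Per-enzyme occurrences:
  LmaII (TTGA, off=2): starts [21, 52, 113, 119, 139, 148, 167, 177, 181] → cuts [23, 54, 115, 121, 141, 150, 169, 179, 183]
  MvoIII (TCCGCCG, off=1): no sites
  KluX (TAAAC, off=1): starts [10, 16, 78] → cuts [11, 17, 79]
  VbrVI (AATCATT, off=2): starts [1, 44, 57, 68, 83, 101, 129, 154] → cuts [3, 46, 59, 70, 85, 103, 131, 156]

Pooled cuts: [3, 11, 17, 23, 46, 54, 59, 70, 79, 85, 103, 115, 121, 131, 141, 150, 156, 169, 179, 183]

Fragments:
  3→11: 8 bp
  11→17: 6 bp
  17→23: 6 bp
  23→46: 23 bp
  46→54: 8 bp
  54→59: 5 bp
  59→70: 11 bp
  70→79: 9 bp
  79→85: 6 bp
  85→103: 18 bp
  103→115: 12 bp
  115→121: 6 bp
  121→131: 10 bp
  131→141: 10 bp
  141→150: 9 bp
  150→156: 6 bp
  156→169: 13 bp
  169→179: 10 bp
  179→183: 4 bp
  183→3 (wrap): 192-183+3 = 12 bp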